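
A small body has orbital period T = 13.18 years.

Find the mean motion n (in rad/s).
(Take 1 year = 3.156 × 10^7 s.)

Convert to SI: T = 13.18 years = 4.15961e+08 s.
n = 2π / T.
n = 2π / 4.15961e+08 s ≈ 1.511e-08 rad/s.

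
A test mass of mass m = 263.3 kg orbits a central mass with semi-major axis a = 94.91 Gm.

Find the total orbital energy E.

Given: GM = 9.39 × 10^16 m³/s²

Convert to SI: a = 94.91 Gm = 9.491e+10 m.
E = −GMm / (2a).
E = −9.39e+16 · 263.3 / (2 · 9.491e+10) J ≈ -1.302e+08 J = -130.2 MJ.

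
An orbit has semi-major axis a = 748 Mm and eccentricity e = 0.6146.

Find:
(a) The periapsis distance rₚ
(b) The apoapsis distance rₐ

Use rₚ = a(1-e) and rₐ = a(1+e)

Convert to SI: a = 748 Mm = 7.48e+08 m.
(a) rₚ = a(1 − e) = 7.48e+08 · (1 − 0.6146) = 7.48e+08 · 0.3854 ≈ 2.883e+08 m = 288.3 Mm.
(b) rₐ = a(1 + e) = 7.48e+08 · (1 + 0.6146) = 7.48e+08 · 1.6146 ≈ 1.208e+09 m = 1.208 Gm.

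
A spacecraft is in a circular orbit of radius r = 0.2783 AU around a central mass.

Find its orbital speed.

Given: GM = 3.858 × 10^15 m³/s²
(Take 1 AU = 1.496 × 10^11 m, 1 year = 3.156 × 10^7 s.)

Convert to SI: r = 0.2783 AU = 4.16337e+10 m.
For a circular orbit, gravity supplies the centripetal force, so v = √(GM / r).
v = √(3.858e+15 / 4.16337e+10) m/s ≈ 304.4 m/s = 0.06422 AU/year.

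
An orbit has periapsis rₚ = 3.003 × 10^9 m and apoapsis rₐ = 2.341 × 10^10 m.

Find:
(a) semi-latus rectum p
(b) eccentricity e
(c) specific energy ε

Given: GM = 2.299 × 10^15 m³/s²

(a) From a = (rₚ + rₐ)/2 = 1.32065e+10 m and e = (rₐ − rₚ)/(rₐ + rₚ) = 0.772612, p = a(1 − e²) = 1.32065e+10 · (1 − (0.772612)²) ≈ 5.323e+09 m
(b) e = (rₐ − rₚ)/(rₐ + rₚ) = (2.341e+10 − 3.003e+09)/(2.341e+10 + 3.003e+09) ≈ 0.7726
(c) With a = (rₚ + rₐ)/2 = 1.32065e+10 m, ε = −GM/(2a) = −2.299e+15/(2 · 1.32065e+10) J/kg ≈ -8.704e+04 J/kg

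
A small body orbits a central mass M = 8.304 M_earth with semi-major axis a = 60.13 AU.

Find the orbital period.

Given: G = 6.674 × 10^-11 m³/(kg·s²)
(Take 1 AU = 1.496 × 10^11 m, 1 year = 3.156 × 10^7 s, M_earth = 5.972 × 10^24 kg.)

Convert to SI: a = 60.13 AU = 8.99545e+12 m; M = 8.304 M_earth = 4.95915e+25 kg.
GM = G · M = 6.674e-11 · 4.95915e+25 = 3.30974e+15 m³/s².
Kepler's third law: T = 2π √(a³ / GM).
Substituting a = 8.99545e+12 m and GM = 3.30974e+15 m³/s²:
T = 2π √((8.99545e+12)³ / 3.30974e+15) s
T ≈ 2.947e+12 s = 9.336e+04 years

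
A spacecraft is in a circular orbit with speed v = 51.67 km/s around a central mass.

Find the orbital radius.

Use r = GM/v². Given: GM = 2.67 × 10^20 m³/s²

Convert to SI: v = 51.67 km/s = 51670 m/s.
For a circular orbit, v² = GM / r, so r = GM / v².
r = 2.67e+20 / (51670)² m ≈ 1e+11 m = 100 Gm.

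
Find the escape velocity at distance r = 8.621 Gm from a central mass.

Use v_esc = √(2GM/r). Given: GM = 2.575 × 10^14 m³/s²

Convert to SI: r = 8.621 Gm = 8.621e+09 m.
Escape velocity comes from setting total energy to zero: ½v² − GM/r = 0 ⇒ v_esc = √(2GM / r).
v_esc = √(2 · 2.575e+14 / 8.621e+09) m/s ≈ 244.4 m/s = 244.4 m/s.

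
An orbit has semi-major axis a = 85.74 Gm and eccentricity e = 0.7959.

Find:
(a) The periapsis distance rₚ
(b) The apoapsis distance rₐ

Convert to SI: a = 85.74 Gm = 8.574e+10 m.
(a) rₚ = a(1 − e) = 8.574e+10 · (1 − 0.7959) = 8.574e+10 · 0.2041 ≈ 1.75e+10 m = 17.5 Gm.
(b) rₐ = a(1 + e) = 8.574e+10 · (1 + 0.7959) = 8.574e+10 · 1.7959 ≈ 1.54e+11 m = 154 Gm.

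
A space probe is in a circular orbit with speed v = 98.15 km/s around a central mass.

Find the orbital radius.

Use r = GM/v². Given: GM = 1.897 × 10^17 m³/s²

Convert to SI: v = 98.15 km/s = 98150 m/s.
For a circular orbit, v² = GM / r, so r = GM / v².
r = 1.897e+17 / (98150)² m ≈ 1.969e+07 m = 19.69 Mm.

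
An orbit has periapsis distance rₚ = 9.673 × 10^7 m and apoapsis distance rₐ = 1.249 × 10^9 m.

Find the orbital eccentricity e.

e = (rₐ − rₚ) / (rₐ + rₚ).
e = (1.249e+09 − 9.673e+07) / (1.249e+09 + 9.673e+07) = 1.15227e+09 / 1.34573e+09 ≈ 0.8562.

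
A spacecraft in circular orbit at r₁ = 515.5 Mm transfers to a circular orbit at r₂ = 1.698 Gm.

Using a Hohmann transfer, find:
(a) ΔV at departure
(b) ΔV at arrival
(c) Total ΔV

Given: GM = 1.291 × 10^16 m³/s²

Convert to SI: r₁ = 515.5 Mm = 5.155e+08 m; r₂ = 1.698 Gm = 1.698e+09 m.
Transfer semi-major axis: a_t = (r₁ + r₂)/2 = (5.155e+08 + 1.698e+09)/2 = 1.10675e+09 m.
Circular speeds: v₁ = √(GM/r₁) = 5004.36 m/s, v₂ = √(GM/r₂) = 2757.37 m/s.
Transfer speeds (vis-viva v² = GM(2/r − 1/a_t)): v₁ᵗ = 6198.59 m/s, v₂ᵗ = 1881.84 m/s.
(a) ΔV₁ = |v₁ᵗ − v₁| ≈ 1194 m/s = 1.194 km/s.
(b) ΔV₂ = |v₂ − v₂ᵗ| ≈ 875.5 m/s = 875.5 m/s.
(c) ΔV_total = ΔV₁ + ΔV₂ ≈ 2070 m/s = 2.07 km/s.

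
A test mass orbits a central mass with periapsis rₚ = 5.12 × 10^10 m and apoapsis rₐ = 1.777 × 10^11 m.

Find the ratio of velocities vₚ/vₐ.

Conservation of angular momentum gives rₚvₚ = rₐvₐ, so vₚ/vₐ = rₐ/rₚ.
vₚ/vₐ = 1.777e+11 / 5.12e+10 ≈ 3.471.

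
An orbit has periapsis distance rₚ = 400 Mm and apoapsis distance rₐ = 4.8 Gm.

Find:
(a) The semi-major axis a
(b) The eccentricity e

Convert to SI: rₚ = 400 Mm = 4e+08 m; rₐ = 4.8 Gm = 4.8e+09 m.
(a) a = (rₚ + rₐ) / 2 = (4e+08 + 4.8e+09) / 2 ≈ 2.6e+09 m = 2.6 Gm.
(b) e = (rₐ − rₚ) / (rₐ + rₚ) = (4.8e+09 − 4e+08) / (4.8e+09 + 4e+08) ≈ 0.8462.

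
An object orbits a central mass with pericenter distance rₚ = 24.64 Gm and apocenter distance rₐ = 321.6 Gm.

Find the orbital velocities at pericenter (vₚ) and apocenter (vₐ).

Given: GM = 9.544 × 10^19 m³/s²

Convert to SI: rₚ = 24.64 Gm = 2.464e+10 m; rₐ = 321.6 Gm = 3.216e+11 m.
Use the vis-viva equation v² = GM(2/r − 1/a) with a = (rₚ + rₐ)/2 = (2.464e+10 + 3.216e+11)/2 = 1.7312e+11 m.
vₚ = √(GM · (2/rₚ − 1/a)) = √(9.544e+19 · (2/2.464e+10 − 1/1.7312e+11)) m/s ≈ 8.483e+04 m/s = 84.83 km/s.
vₐ = √(GM · (2/rₐ − 1/a)) = √(9.544e+19 · (2/3.216e+11 − 1/1.7312e+11)) m/s ≈ 6499 m/s = 6.499 km/s.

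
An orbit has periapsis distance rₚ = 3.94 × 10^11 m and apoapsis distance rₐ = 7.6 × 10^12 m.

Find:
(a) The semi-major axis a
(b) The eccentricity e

(a) a = (rₚ + rₐ) / 2 = (3.94e+11 + 7.6e+12) / 2 ≈ 3.997e+12 m = 3.997 × 10^12 m.
(b) e = (rₐ − rₚ) / (rₐ + rₚ) = (7.6e+12 − 3.94e+11) / (7.6e+12 + 3.94e+11) ≈ 0.9014.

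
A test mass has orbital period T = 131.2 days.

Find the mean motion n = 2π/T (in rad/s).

Convert to SI: T = 131.2 days = 1.13357e+07 s.
n = 2π / T.
n = 2π / 1.13357e+07 s ≈ 5.543e-07 rad/s.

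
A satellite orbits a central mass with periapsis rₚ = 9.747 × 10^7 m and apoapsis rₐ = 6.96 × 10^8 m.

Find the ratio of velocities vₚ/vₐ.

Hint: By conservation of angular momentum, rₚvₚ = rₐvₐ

Conservation of angular momentum gives rₚvₚ = rₐvₐ, so vₚ/vₐ = rₐ/rₚ.
vₚ/vₐ = 6.96e+08 / 9.747e+07 ≈ 7.141.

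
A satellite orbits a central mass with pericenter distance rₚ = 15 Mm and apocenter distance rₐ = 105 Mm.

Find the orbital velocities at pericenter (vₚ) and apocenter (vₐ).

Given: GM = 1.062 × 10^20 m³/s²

Convert to SI: rₚ = 15 Mm = 1.5e+07 m; rₐ = 105 Mm = 1.05e+08 m.
Use the vis-viva equation v² = GM(2/r − 1/a) with a = (rₚ + rₐ)/2 = (1.5e+07 + 1.05e+08)/2 = 6e+07 m.
vₚ = √(GM · (2/rₚ − 1/a)) = √(1.062e+20 · (2/1.5e+07 − 1/6e+07)) m/s ≈ 3.52e+06 m/s = 3520 km/s.
vₐ = √(GM · (2/rₐ − 1/a)) = √(1.062e+20 · (2/1.05e+08 − 1/6e+07)) m/s ≈ 5.028e+05 m/s = 502.8 km/s.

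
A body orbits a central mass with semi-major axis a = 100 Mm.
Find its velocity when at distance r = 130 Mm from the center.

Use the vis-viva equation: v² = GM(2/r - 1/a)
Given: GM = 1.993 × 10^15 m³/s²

Convert to SI: a = 100 Mm = 1e+08 m; r = 130 Mm = 1.3e+08 m.
Vis-viva: v = √(GM · (2/r − 1/a)).
2/r − 1/a = 2/1.3e+08 − 1/1e+08 = 5.38462e-09 m⁻¹.
v = √(1.993e+15 · 5.38462e-09) m/s ≈ 3276 m/s = 3.276 km/s.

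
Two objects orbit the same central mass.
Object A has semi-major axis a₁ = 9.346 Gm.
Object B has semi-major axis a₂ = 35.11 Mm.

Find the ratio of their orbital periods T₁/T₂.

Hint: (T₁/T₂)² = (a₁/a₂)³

Convert to SI: a₁ = 9.346 Gm = 9.346e+09 m; a₂ = 35.11 Mm = 3.511e+07 m.
From Kepler's third law, (T₁/T₂)² = (a₁/a₂)³, so T₁/T₂ = (a₁/a₂)^(3/2).
a₁/a₂ = 9.346e+09 / 3.511e+07 = 266.192.
T₁/T₂ = (266.192)^(3/2) ≈ 4343.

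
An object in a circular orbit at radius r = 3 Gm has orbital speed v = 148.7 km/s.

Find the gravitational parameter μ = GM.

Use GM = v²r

Convert to SI: r = 3 Gm = 3e+09 m; v = 148.7 km/s = 148700 m/s.
For a circular orbit v² = GM/r, so GM = v² · r.
GM = (148700)² · 3e+09 m³/s² ≈ 6.634e+19 m³/s² = 6.634 × 10^19 m³/s².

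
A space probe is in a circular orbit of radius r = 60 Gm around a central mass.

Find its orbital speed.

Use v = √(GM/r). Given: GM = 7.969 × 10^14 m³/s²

Convert to SI: r = 60 Gm = 6e+10 m.
For a circular orbit, gravity supplies the centripetal force, so v = √(GM / r).
v = √(7.969e+14 / 6e+10) m/s ≈ 115.2 m/s = 115.2 m/s.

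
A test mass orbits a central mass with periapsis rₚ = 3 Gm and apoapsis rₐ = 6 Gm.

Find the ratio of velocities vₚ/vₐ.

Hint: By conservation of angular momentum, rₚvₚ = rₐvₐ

Convert to SI: rₚ = 3 Gm = 3e+09 m; rₐ = 6 Gm = 6e+09 m.
Conservation of angular momentum gives rₚvₚ = rₐvₐ, so vₚ/vₐ = rₐ/rₚ.
vₚ/vₐ = 6e+09 / 3e+09 ≈ 2.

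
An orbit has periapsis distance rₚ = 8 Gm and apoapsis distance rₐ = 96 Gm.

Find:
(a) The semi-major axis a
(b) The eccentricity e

Convert to SI: rₚ = 8 Gm = 8e+09 m; rₐ = 96 Gm = 9.6e+10 m.
(a) a = (rₚ + rₐ) / 2 = (8e+09 + 9.6e+10) / 2 ≈ 5.2e+10 m = 52 Gm.
(b) e = (rₐ − rₚ) / (rₐ + rₚ) = (9.6e+10 − 8e+09) / (9.6e+10 + 8e+09) ≈ 0.8462.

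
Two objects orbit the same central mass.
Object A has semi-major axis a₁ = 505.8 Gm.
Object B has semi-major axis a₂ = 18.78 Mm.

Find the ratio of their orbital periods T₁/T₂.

Convert to SI: a₁ = 505.8 Gm = 5.058e+11 m; a₂ = 18.78 Mm = 1.878e+07 m.
From Kepler's third law, (T₁/T₂)² = (a₁/a₂)³, so T₁/T₂ = (a₁/a₂)^(3/2).
a₁/a₂ = 5.058e+11 / 1.878e+07 = 26932.9.
T₁/T₂ = (26932.9)^(3/2) ≈ 4.42e+06.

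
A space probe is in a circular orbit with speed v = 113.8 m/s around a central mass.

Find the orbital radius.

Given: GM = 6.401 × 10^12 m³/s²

For a circular orbit, v² = GM / r, so r = GM / v².
r = 6.401e+12 / (113.8)² m ≈ 4.943e+08 m = 4.943 × 10^8 m.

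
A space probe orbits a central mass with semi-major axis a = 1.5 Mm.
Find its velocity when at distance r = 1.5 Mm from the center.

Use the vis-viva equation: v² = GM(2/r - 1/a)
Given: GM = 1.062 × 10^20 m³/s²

Convert to SI: a = 1.5 Mm = 1.5e+06 m; r = 1.5 Mm = 1.5e+06 m.
Vis-viva: v = √(GM · (2/r − 1/a)).
2/r − 1/a = 2/1.5e+06 − 1/1.5e+06 = 6.66667e-07 m⁻¹.
v = √(1.062e+20 · 6.66667e-07) m/s ≈ 8.414e+06 m/s = 8414 km/s.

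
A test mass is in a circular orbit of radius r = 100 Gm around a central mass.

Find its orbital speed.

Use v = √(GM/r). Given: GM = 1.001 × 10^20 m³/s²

Convert to SI: r = 100 Gm = 1e+11 m.
For a circular orbit, gravity supplies the centripetal force, so v = √(GM / r).
v = √(1.001e+20 / 1e+11) m/s ≈ 3.164e+04 m/s = 31.64 km/s.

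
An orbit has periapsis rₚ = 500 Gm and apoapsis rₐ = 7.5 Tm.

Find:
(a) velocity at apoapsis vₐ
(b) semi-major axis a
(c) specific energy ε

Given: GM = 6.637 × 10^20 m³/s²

Convert to SI: rₚ = 500 Gm = 5e+11 m; rₐ = 7.5 Tm = 7.5e+12 m.
(a) With a = (rₚ + rₐ)/2 = 4e+12 m, vₐ = √(GM (2/rₐ − 1/a)) = √(6.637e+20 · (2/7.5e+12 − 1/4e+12)) m/s ≈ 3326 m/s
(b) a = (rₚ + rₐ)/2 = (5e+11 + 7.5e+12)/2 ≈ 4e+12 m
(c) With a = (rₚ + rₐ)/2 = 4e+12 m, ε = −GM/(2a) = −6.637e+20/(2 · 4e+12) J/kg ≈ -8.296e+07 J/kg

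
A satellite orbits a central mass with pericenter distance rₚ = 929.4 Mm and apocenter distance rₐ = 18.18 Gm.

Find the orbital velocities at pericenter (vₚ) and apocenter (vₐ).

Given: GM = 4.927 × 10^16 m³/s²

Convert to SI: rₚ = 929.4 Mm = 9.294e+08 m; rₐ = 18.18 Gm = 1.818e+10 m.
Use the vis-viva equation v² = GM(2/r − 1/a) with a = (rₚ + rₐ)/2 = (9.294e+08 + 1.818e+10)/2 = 9.5547e+09 m.
vₚ = √(GM · (2/rₚ − 1/a)) = √(4.927e+16 · (2/9.294e+08 − 1/9.5547e+09)) m/s ≈ 1.004e+04 m/s = 10.04 km/s.
vₐ = √(GM · (2/rₐ − 1/a)) = √(4.927e+16 · (2/1.818e+10 − 1/9.5547e+09)) m/s ≈ 513.4 m/s = 513.4 m/s.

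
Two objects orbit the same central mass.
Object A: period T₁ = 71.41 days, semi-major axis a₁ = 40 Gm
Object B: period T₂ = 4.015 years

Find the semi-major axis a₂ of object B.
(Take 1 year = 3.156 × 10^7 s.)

Convert to SI: T₁ = 71.41 days = 6.16982e+06 s; a₁ = 40 Gm = 4e+10 m; T₂ = 4.015 years = 1.26713e+08 s.
Kepler's third law: (T₁/T₂)² = (a₁/a₂)³ ⇒ a₂ = a₁ · (T₂/T₁)^(2/3).
T₂/T₁ = 1.26713e+08 / 6.16982e+06 = 20.5376.
a₂ = 4e+10 · (20.5376)^(2/3) m ≈ 3e+11 m = 300 Gm.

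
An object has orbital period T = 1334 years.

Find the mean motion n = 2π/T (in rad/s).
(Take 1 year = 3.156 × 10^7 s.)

Convert to SI: T = 1334 years = 4.2101e+10 s.
n = 2π / T.
n = 2π / 4.2101e+10 s ≈ 1.492e-10 rad/s.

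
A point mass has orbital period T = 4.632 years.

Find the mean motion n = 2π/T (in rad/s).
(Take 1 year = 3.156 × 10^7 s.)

Convert to SI: T = 4.632 years = 1.46186e+08 s.
n = 2π / T.
n = 2π / 1.46186e+08 s ≈ 4.298e-08 rad/s.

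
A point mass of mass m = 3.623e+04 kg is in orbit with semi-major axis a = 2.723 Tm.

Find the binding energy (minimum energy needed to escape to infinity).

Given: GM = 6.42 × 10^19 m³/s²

Convert to SI: a = 2.723 Tm = 2.723e+12 m.
Total orbital energy is E = −GMm/(2a); binding energy is E_bind = −E = GMm/(2a).
E_bind = 6.42e+19 · 3.623e+04 / (2 · 2.723e+12) J ≈ 4.271e+11 J = 427.1 GJ.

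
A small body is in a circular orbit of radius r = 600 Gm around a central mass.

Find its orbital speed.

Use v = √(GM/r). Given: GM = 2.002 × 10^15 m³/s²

Convert to SI: r = 600 Gm = 6e+11 m.
For a circular orbit, gravity supplies the centripetal force, so v = √(GM / r).
v = √(2.002e+15 / 6e+11) m/s ≈ 57.76 m/s = 57.76 m/s.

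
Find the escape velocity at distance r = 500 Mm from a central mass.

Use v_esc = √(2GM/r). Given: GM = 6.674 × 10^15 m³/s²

Convert to SI: r = 500 Mm = 5e+08 m.
Escape velocity comes from setting total energy to zero: ½v² − GM/r = 0 ⇒ v_esc = √(2GM / r).
v_esc = √(2 · 6.674e+15 / 5e+08) m/s ≈ 5167 m/s = 5.167 km/s.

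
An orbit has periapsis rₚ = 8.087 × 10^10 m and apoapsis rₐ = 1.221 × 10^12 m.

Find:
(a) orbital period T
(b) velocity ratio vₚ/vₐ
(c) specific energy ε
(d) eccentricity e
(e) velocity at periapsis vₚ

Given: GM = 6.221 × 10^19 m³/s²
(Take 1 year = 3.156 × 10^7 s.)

(a) With a = (rₚ + rₐ)/2 = 6.50935e+11 m, T = 2π √(a³/GM) = 2π √((6.50935e+11)³/6.221e+19) s ≈ 4.184e+08 s
(b) Conservation of angular momentum (rₚvₚ = rₐvₐ) gives vₚ/vₐ = rₐ/rₚ = 1.221e+12/8.087e+10 ≈ 15.1
(c) With a = (rₚ + rₐ)/2 = 6.50935e+11 m, ε = −GM/(2a) = −6.221e+19/(2 · 6.50935e+11) J/kg ≈ -4.779e+07 J/kg
(d) e = (rₐ − rₚ)/(rₐ + rₚ) = (1.221e+12 − 8.087e+10)/(1.221e+12 + 8.087e+10) ≈ 0.8758
(e) With a = (rₚ + rₐ)/2 = 6.50935e+11 m, vₚ = √(GM (2/rₚ − 1/a)) = √(6.221e+19 · (2/8.087e+10 − 1/6.50935e+11)) m/s ≈ 3.799e+04 m/s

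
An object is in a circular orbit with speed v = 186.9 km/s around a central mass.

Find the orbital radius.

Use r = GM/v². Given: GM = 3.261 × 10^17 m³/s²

Convert to SI: v = 186.9 km/s = 186900 m/s.
For a circular orbit, v² = GM / r, so r = GM / v².
r = 3.261e+17 / (186900)² m ≈ 9.335e+06 m = 9.335 Mm.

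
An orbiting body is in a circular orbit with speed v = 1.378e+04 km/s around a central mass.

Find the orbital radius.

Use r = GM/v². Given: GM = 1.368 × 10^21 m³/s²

Convert to SI: v = 1.378e+04 km/s = 1.378e+07 m/s.
For a circular orbit, v² = GM / r, so r = GM / v².
r = 1.368e+21 / (1.378e+07)² m ≈ 7.204e+06 m = 7.204 Mm.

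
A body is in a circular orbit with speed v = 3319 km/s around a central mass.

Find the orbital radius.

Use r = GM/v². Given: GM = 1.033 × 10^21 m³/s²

Convert to SI: v = 3319 km/s = 3.319e+06 m/s.
For a circular orbit, v² = GM / r, so r = GM / v².
r = 1.033e+21 / (3.319e+06)² m ≈ 9.377e+07 m = 9.377 × 10^7 m.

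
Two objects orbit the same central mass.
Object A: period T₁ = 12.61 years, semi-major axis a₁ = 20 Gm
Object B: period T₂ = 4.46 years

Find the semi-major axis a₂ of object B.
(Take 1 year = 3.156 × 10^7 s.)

Convert to SI: T₁ = 12.61 years = 3.97972e+08 s; a₁ = 20 Gm = 2e+10 m; T₂ = 4.46 years = 1.40758e+08 s.
Kepler's third law: (T₁/T₂)² = (a₁/a₂)³ ⇒ a₂ = a₁ · (T₂/T₁)^(2/3).
T₂/T₁ = 1.40758e+08 / 3.97972e+08 = 0.353688.
a₂ = 2e+10 · (0.353688)^(2/3) m ≈ 1e+10 m = 10 Gm.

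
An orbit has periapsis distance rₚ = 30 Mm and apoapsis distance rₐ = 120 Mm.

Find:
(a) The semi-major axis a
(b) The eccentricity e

Convert to SI: rₚ = 30 Mm = 3e+07 m; rₐ = 120 Mm = 1.2e+08 m.
(a) a = (rₚ + rₐ) / 2 = (3e+07 + 1.2e+08) / 2 ≈ 7.5e+07 m = 75 Mm.
(b) e = (rₐ − rₚ) / (rₐ + rₚ) = (1.2e+08 − 3e+07) / (1.2e+08 + 3e+07) ≈ 0.6.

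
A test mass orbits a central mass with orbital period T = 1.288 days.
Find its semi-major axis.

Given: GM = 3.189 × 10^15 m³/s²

Convert to SI: T = 1.288 days = 111283 s.
Invert Kepler's third law: a = (GM · T² / (4π²))^(1/3).
Substituting T = 111283 s and GM = 3.189e+15 m³/s²:
a = (3.189e+15 · (111283)² / (4π²))^(1/3) m
a ≈ 1e+08 m = 100 Mm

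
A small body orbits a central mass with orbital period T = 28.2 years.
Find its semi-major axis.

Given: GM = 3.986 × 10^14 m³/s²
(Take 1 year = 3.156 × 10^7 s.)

Convert to SI: T = 28.2 years = 8.89992e+08 s.
Invert Kepler's third law: a = (GM · T² / (4π²))^(1/3).
Substituting T = 8.89992e+08 s and GM = 3.986e+14 m³/s²:
a = (3.986e+14 · (8.89992e+08)² / (4π²))^(1/3) m
a ≈ 2e+10 m = 20 Gm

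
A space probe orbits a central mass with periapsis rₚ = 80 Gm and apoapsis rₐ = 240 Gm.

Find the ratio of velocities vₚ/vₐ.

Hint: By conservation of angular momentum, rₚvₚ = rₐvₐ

Convert to SI: rₚ = 80 Gm = 8e+10 m; rₐ = 240 Gm = 2.4e+11 m.
Conservation of angular momentum gives rₚvₚ = rₐvₐ, so vₚ/vₐ = rₐ/rₚ.
vₚ/vₐ = 2.4e+11 / 8e+10 ≈ 3.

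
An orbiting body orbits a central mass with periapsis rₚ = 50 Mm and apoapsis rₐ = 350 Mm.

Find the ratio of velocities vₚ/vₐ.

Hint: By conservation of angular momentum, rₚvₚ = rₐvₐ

Convert to SI: rₚ = 50 Mm = 5e+07 m; rₐ = 350 Mm = 3.5e+08 m.
Conservation of angular momentum gives rₚvₚ = rₐvₐ, so vₚ/vₐ = rₐ/rₚ.
vₚ/vₐ = 3.5e+08 / 5e+07 ≈ 7.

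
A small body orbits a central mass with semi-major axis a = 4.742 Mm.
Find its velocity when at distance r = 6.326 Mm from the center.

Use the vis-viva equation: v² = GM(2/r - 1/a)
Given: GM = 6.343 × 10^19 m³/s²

Convert to SI: a = 4.742 Mm = 4.742e+06 m; r = 6.326 Mm = 6.326e+06 m.
Vis-viva: v = √(GM · (2/r − 1/a)).
2/r − 1/a = 2/6.326e+06 − 1/4.742e+06 = 1.05274e-07 m⁻¹.
v = √(6.343e+19 · 1.05274e-07) m/s ≈ 2.584e+06 m/s = 2584 km/s.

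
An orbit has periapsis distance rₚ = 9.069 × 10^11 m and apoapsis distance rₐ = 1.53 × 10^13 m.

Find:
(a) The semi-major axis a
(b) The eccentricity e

(a) a = (rₚ + rₐ) / 2 = (9.069e+11 + 1.53e+13) / 2 ≈ 8.103e+12 m = 8.103 × 10^12 m.
(b) e = (rₐ − rₚ) / (rₐ + rₚ) = (1.53e+13 − 9.069e+11) / (1.53e+13 + 9.069e+11) ≈ 0.8881.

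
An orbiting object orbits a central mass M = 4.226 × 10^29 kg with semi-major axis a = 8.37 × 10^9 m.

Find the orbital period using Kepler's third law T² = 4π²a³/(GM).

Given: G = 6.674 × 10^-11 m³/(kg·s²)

GM = G · M = 6.674e-11 · 4.226e+29 = 2.82043e+19 m³/s².
Kepler's third law: T = 2π √(a³ / GM).
Substituting a = 8.37e+09 m and GM = 2.82043e+19 m³/s²:
T = 2π √((8.37e+09)³ / 2.82043e+19) s
T ≈ 9.06e+05 s = 10.49 days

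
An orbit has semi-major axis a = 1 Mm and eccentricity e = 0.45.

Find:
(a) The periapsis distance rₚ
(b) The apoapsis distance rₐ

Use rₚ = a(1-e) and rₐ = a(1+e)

Convert to SI: a = 1 Mm = 1e+06 m.
(a) rₚ = a(1 − e) = 1e+06 · (1 − 0.45) = 1e+06 · 0.55 ≈ 5.5e+05 m = 550 km.
(b) rₐ = a(1 + e) = 1e+06 · (1 + 0.45) = 1e+06 · 1.45 ≈ 1.45e+06 m = 1.45 Mm.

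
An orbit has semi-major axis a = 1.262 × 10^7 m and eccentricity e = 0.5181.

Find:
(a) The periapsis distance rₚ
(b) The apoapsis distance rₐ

(a) rₚ = a(1 − e) = 1.262e+07 · (1 − 0.5181) = 1.262e+07 · 0.4819 ≈ 6.082e+06 m = 6.082 × 10^6 m.
(b) rₐ = a(1 + e) = 1.262e+07 · (1 + 0.5181) = 1.262e+07 · 1.5181 ≈ 1.916e+07 m = 1.916 × 10^7 m.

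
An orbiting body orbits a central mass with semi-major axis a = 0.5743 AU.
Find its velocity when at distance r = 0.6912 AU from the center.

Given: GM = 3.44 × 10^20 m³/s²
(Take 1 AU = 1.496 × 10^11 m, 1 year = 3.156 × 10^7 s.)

Convert to SI: a = 0.5743 AU = 8.59153e+10 m; r = 0.6912 AU = 1.03404e+11 m.
Vis-viva: v = √(GM · (2/r − 1/a)).
2/r − 1/a = 2/1.03404e+11 − 1/8.59153e+10 = 7.70233e-12 m⁻¹.
v = √(3.44e+20 · 7.70233e-12) m/s ≈ 5.147e+04 m/s = 10.86 AU/year.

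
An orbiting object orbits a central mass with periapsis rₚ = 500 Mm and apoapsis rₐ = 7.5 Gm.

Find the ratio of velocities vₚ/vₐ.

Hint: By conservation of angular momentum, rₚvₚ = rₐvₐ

Convert to SI: rₚ = 500 Mm = 5e+08 m; rₐ = 7.5 Gm = 7.5e+09 m.
Conservation of angular momentum gives rₚvₚ = rₐvₐ, so vₚ/vₐ = rₐ/rₚ.
vₚ/vₐ = 7.5e+09 / 5e+08 ≈ 15.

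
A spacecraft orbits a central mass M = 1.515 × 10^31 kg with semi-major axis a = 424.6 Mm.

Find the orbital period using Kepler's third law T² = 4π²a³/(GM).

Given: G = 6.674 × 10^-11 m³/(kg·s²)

Convert to SI: a = 424.6 Mm = 4.246e+08 m.
GM = G · M = 6.674e-11 · 1.515e+31 = 1.01111e+21 m³/s².
Kepler's third law: T = 2π √(a³ / GM).
Substituting a = 4.246e+08 m and GM = 1.01111e+21 m³/s²:
T = 2π √((4.246e+08)³ / 1.01111e+21) s
T ≈ 1729 s = 28.81 minutes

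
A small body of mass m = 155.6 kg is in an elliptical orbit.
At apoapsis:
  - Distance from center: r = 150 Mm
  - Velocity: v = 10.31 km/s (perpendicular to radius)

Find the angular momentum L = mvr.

Convert to SI: r = 150 Mm = 1.5e+08 m; v = 10.31 km/s = 10310 m/s.
Since v is perpendicular to r, L = m · v · r.
L = 155.6 · 10310 · 1.5e+08 kg·m²/s ≈ 2.406e+14 kg·m²/s.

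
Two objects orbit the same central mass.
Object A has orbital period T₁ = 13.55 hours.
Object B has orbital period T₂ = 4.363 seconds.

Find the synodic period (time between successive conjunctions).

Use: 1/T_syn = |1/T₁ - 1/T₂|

Convert to SI: T₁ = 13.55 hours = 48780 s.
T_syn = |T₁ · T₂ / (T₁ − T₂)|.
T_syn = |48780 · 4.363 / (48780 − 4.363)| s ≈ 4.363 s = 4.363 seconds.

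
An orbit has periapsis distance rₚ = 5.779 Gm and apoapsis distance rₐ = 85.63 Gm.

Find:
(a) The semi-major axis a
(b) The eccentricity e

Convert to SI: rₚ = 5.779 Gm = 5.779e+09 m; rₐ = 85.63 Gm = 8.563e+10 m.
(a) a = (rₚ + rₐ) / 2 = (5.779e+09 + 8.563e+10) / 2 ≈ 4.57e+10 m = 45.7 Gm.
(b) e = (rₐ − rₚ) / (rₐ + rₚ) = (8.563e+10 − 5.779e+09) / (8.563e+10 + 5.779e+09) ≈ 0.8736.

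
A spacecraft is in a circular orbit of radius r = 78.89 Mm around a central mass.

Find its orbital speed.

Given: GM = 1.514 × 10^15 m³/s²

Convert to SI: r = 78.89 Mm = 7.889e+07 m.
For a circular orbit, gravity supplies the centripetal force, so v = √(GM / r).
v = √(1.514e+15 / 7.889e+07) m/s ≈ 4381 m/s = 4.381 km/s.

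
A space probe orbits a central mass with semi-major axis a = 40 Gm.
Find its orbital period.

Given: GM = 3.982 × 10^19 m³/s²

Convert to SI: a = 40 Gm = 4e+10 m.
Kepler's third law: T = 2π √(a³ / GM).
Substituting a = 4e+10 m and GM = 3.982e+19 m³/s²:
T = 2π √((4e+10)³ / 3.982e+19) s
T ≈ 7.966e+06 s = 92.19 days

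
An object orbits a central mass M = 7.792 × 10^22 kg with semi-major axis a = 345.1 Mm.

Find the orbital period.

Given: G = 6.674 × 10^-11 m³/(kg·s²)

Convert to SI: a = 345.1 Mm = 3.451e+08 m.
GM = G · M = 6.674e-11 · 7.792e+22 = 5.20038e+12 m³/s².
Kepler's third law: T = 2π √(a³ / GM).
Substituting a = 3.451e+08 m and GM = 5.20038e+12 m³/s²:
T = 2π √((3.451e+08)³ / 5.20038e+12) s
T ≈ 1.766e+07 s = 204.4 days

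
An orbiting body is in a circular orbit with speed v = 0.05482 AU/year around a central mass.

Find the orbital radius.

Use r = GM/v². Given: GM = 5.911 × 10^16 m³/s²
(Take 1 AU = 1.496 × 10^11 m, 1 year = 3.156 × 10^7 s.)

Convert to SI: v = 0.05482 AU/year = 259.857 m/s.
For a circular orbit, v² = GM / r, so r = GM / v².
r = 5.911e+16 / (259.857)² m ≈ 8.754e+11 m = 5.851 AU.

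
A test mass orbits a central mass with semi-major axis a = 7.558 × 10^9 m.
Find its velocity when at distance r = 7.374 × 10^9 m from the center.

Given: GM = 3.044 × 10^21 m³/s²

Vis-viva: v = √(GM · (2/r − 1/a)).
2/r − 1/a = 2/7.374e+09 − 1/7.558e+09 = 1.38913e-10 m⁻¹.
v = √(3.044e+21 · 1.38913e-10) m/s ≈ 6.503e+05 m/s = 650.3 km/s.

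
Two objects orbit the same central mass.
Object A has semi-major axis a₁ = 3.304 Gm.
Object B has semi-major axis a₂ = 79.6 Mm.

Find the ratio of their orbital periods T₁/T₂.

Convert to SI: a₁ = 3.304 Gm = 3.304e+09 m; a₂ = 79.6 Mm = 7.96e+07 m.
From Kepler's third law, (T₁/T₂)² = (a₁/a₂)³, so T₁/T₂ = (a₁/a₂)^(3/2).
a₁/a₂ = 3.304e+09 / 7.96e+07 = 41.5075.
T₁/T₂ = (41.5075)^(3/2) ≈ 267.4.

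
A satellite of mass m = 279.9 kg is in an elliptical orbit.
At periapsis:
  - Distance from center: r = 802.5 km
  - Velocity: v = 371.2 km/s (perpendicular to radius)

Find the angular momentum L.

Convert to SI: r = 802.5 km = 802500 m; v = 371.2 km/s = 371200 m/s.
Since v is perpendicular to r, L = m · v · r.
L = 279.9 · 371200 · 802500 kg·m²/s ≈ 8.338e+13 kg·m²/s.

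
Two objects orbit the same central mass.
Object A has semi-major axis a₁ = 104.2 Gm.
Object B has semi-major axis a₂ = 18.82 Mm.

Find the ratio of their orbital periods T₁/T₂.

Convert to SI: a₁ = 104.2 Gm = 1.042e+11 m; a₂ = 18.82 Mm = 1.882e+07 m.
From Kepler's third law, (T₁/T₂)² = (a₁/a₂)³, so T₁/T₂ = (a₁/a₂)^(3/2).
a₁/a₂ = 1.042e+11 / 1.882e+07 = 5536.66.
T₁/T₂ = (5536.66)^(3/2) ≈ 4.12e+05.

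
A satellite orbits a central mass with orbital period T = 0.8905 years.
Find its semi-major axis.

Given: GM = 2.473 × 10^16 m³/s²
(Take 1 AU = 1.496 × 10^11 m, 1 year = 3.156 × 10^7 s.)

Convert to SI: T = 0.8905 years = 2.81042e+07 s.
Invert Kepler's third law: a = (GM · T² / (4π²))^(1/3).
Substituting T = 2.81042e+07 s and GM = 2.473e+16 m³/s²:
a = (2.473e+16 · (2.81042e+07)² / (4π²))^(1/3) m
a ≈ 7.909e+09 m = 0.05287 AU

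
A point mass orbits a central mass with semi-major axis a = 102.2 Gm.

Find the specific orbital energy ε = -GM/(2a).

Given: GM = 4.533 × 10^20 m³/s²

Convert to SI: a = 102.2 Gm = 1.022e+11 m.
ε = −GM / (2a).
ε = −4.533e+20 / (2 · 1.022e+11) J/kg ≈ -2.218e+09 J/kg = -2.218 GJ/kg.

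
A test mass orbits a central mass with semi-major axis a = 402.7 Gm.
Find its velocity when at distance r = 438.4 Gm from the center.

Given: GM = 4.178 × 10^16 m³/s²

Convert to SI: a = 402.7 Gm = 4.027e+11 m; r = 438.4 Gm = 4.384e+11 m.
Vis-viva: v = √(GM · (2/r − 1/a)).
2/r − 1/a = 2/4.384e+11 − 1/4.027e+11 = 2.07881e-12 m⁻¹.
v = √(4.178e+16 · 2.07881e-12) m/s ≈ 294.7 m/s = 294.7 m/s.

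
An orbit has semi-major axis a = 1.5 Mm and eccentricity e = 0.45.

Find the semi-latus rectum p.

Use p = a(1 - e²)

Convert to SI: a = 1.5 Mm = 1.5e+06 m.
p = a (1 − e²).
p = 1.5e+06 · (1 − (0.45)²) = 1.5e+06 · 0.7975 ≈ 1.196e+06 m = 1.196 Mm.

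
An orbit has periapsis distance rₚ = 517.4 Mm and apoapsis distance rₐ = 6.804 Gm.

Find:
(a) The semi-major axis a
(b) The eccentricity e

Convert to SI: rₚ = 517.4 Mm = 5.174e+08 m; rₐ = 6.804 Gm = 6.804e+09 m.
(a) a = (rₚ + rₐ) / 2 = (5.174e+08 + 6.804e+09) / 2 ≈ 3.661e+09 m = 3.661 Gm.
(b) e = (rₐ − rₚ) / (rₐ + rₚ) = (6.804e+09 − 5.174e+08) / (6.804e+09 + 5.174e+08) ≈ 0.8587.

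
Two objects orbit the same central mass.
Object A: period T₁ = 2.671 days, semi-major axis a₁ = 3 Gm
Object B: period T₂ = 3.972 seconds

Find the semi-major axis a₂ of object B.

Convert to SI: T₁ = 2.671 days = 230774 s; a₁ = 3 Gm = 3e+09 m.
Kepler's third law: (T₁/T₂)² = (a₁/a₂)³ ⇒ a₂ = a₁ · (T₂/T₁)^(2/3).
T₂/T₁ = 3.972 / 230774 = 1.72116e-05.
a₂ = 3e+09 · (1.72116e-05)^(2/3) m ≈ 2e+06 m = 2 Mm.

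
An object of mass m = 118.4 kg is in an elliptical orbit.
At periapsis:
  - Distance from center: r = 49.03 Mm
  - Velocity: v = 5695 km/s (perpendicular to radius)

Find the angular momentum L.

Convert to SI: r = 49.03 Mm = 4.903e+07 m; v = 5695 km/s = 5.695e+06 m/s.
Since v is perpendicular to r, L = m · v · r.
L = 118.4 · 5.695e+06 · 4.903e+07 kg·m²/s ≈ 3.306e+16 kg·m²/s.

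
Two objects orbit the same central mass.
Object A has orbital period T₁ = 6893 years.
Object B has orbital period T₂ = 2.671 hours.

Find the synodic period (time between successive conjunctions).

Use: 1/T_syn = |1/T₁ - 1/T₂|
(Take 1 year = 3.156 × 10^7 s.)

Convert to SI: T₁ = 6893 years = 2.17543e+11 s; T₂ = 2.671 hours = 9615.6 s.
T_syn = |T₁ · T₂ / (T₁ − T₂)|.
T_syn = |2.17543e+11 · 9615.6 / (2.17543e+11 − 9615.6)| s ≈ 9616 s = 2.671 hours.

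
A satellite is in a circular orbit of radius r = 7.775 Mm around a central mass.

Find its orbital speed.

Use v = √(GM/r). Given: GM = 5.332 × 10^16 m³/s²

Convert to SI: r = 7.775 Mm = 7.775e+06 m.
For a circular orbit, gravity supplies the centripetal force, so v = √(GM / r).
v = √(5.332e+16 / 7.775e+06) m/s ≈ 8.281e+04 m/s = 82.81 km/s.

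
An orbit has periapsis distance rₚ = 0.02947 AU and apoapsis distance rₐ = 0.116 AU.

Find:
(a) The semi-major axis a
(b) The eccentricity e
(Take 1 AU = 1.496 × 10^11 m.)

Convert to SI: rₚ = 0.02947 AU = 4.40871e+09 m; rₐ = 0.116 AU = 1.73536e+10 m.
(a) a = (rₚ + rₐ) / 2 = (4.40871e+09 + 1.73536e+10) / 2 ≈ 1.088e+10 m = 0.07273 AU.
(b) e = (rₐ − rₚ) / (rₐ + rₚ) = (1.73536e+10 − 4.40871e+09) / (1.73536e+10 + 4.40871e+09) ≈ 0.5948.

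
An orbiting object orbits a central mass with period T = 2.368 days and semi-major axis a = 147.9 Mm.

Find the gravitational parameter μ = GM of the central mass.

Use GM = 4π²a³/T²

Convert to SI: T = 2.368 days = 204595 s; a = 147.9 Mm = 1.479e+08 m.
GM = 4π² · a³ / T².
GM = 4π² · (1.479e+08)³ / (204595)² m³/s² ≈ 3.051e+15 m³/s² = 3.051 × 10^15 m³/s².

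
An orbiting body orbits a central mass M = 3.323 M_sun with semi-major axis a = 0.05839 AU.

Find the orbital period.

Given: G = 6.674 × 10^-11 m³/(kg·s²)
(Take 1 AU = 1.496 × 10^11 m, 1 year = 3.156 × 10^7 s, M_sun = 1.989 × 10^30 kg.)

Convert to SI: a = 0.05839 AU = 8.73514e+09 m; M = 3.323 M_sun = 6.60945e+30 kg.
GM = G · M = 6.674e-11 · 6.60945e+30 = 4.41114e+20 m³/s².
Kepler's third law: T = 2π √(a³ / GM).
Substituting a = 8.73514e+09 m and GM = 4.41114e+20 m³/s²:
T = 2π √((8.73514e+09)³ / 4.41114e+20) s
T ≈ 2.442e+05 s = 0.007739 years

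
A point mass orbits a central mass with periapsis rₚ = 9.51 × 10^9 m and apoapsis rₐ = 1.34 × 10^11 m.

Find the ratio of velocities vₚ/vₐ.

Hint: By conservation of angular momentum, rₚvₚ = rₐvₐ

Conservation of angular momentum gives rₚvₚ = rₐvₐ, so vₚ/vₐ = rₐ/rₚ.
vₚ/vₐ = 1.34e+11 / 9.51e+09 ≈ 14.09.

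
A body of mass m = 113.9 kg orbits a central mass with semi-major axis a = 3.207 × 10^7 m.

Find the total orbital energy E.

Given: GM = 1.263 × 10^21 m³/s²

E = −GMm / (2a).
E = −1.263e+21 · 113.9 / (2 · 3.207e+07) J ≈ -2.243e+15 J = -2.243 PJ.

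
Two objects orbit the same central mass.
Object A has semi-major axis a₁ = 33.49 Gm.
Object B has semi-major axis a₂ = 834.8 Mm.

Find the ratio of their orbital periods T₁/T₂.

Convert to SI: a₁ = 33.49 Gm = 3.349e+10 m; a₂ = 834.8 Mm = 8.348e+08 m.
From Kepler's third law, (T₁/T₂)² = (a₁/a₂)³, so T₁/T₂ = (a₁/a₂)^(3/2).
a₁/a₂ = 3.349e+10 / 8.348e+08 = 40.1174.
T₁/T₂ = (40.1174)^(3/2) ≈ 254.1.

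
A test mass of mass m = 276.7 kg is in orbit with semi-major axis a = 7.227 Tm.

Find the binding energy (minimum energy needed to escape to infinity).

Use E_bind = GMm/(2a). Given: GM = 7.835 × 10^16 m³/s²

Convert to SI: a = 7.227 Tm = 7.227e+12 m.
Total orbital energy is E = −GMm/(2a); binding energy is E_bind = −E = GMm/(2a).
E_bind = 7.835e+16 · 276.7 / (2 · 7.227e+12) J ≈ 1.5e+06 J = 1.5 MJ.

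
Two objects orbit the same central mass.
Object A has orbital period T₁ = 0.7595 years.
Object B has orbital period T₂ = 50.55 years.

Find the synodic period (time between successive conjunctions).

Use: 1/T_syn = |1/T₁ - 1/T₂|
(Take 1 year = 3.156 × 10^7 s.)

Convert to SI: T₁ = 0.7595 years = 2.39698e+07 s; T₂ = 50.55 years = 1.59536e+09 s.
T_syn = |T₁ · T₂ / (T₁ − T₂)|.
T_syn = |2.39698e+07 · 1.59536e+09 / (2.39698e+07 − 1.59536e+09)| s ≈ 2.434e+07 s = 0.7711 years.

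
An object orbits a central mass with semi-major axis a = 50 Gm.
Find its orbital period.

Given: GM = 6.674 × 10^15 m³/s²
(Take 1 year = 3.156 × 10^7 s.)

Convert to SI: a = 50 Gm = 5e+10 m.
Kepler's third law: T = 2π √(a³ / GM).
Substituting a = 5e+10 m and GM = 6.674e+15 m³/s²:
T = 2π √((5e+10)³ / 6.674e+15) s
T ≈ 8.599e+08 s = 27.25 years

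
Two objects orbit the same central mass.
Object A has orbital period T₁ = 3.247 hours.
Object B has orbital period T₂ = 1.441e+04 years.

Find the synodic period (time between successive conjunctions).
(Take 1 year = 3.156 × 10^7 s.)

Convert to SI: T₁ = 3.247 hours = 11689.2 s; T₂ = 1.441e+04 years = 4.5478e+11 s.
T_syn = |T₁ · T₂ / (T₁ − T₂)|.
T_syn = |11689.2 · 4.5478e+11 / (11689.2 − 4.5478e+11)| s ≈ 1.169e+04 s = 3.247 hours.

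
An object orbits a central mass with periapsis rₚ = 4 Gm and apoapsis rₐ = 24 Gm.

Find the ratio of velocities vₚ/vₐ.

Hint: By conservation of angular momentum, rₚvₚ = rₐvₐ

Convert to SI: rₚ = 4 Gm = 4e+09 m; rₐ = 24 Gm = 2.4e+10 m.
Conservation of angular momentum gives rₚvₚ = rₐvₐ, so vₚ/vₐ = rₐ/rₚ.
vₚ/vₐ = 2.4e+10 / 4e+09 ≈ 6.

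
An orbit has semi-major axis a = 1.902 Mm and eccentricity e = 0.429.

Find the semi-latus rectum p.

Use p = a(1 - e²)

Convert to SI: a = 1.902 Mm = 1.902e+06 m.
p = a (1 − e²).
p = 1.902e+06 · (1 − (0.429)²) = 1.902e+06 · 0.815959 ≈ 1.552e+06 m = 1.552 Mm.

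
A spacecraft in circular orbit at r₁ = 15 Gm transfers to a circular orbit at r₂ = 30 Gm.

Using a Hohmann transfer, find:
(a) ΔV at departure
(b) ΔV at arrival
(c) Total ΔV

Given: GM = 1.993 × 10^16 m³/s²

Convert to SI: r₁ = 15 Gm = 1.5e+10 m; r₂ = 30 Gm = 3e+10 m.
Transfer semi-major axis: a_t = (r₁ + r₂)/2 = (1.5e+10 + 3e+10)/2 = 2.25e+10 m.
Circular speeds: v₁ = √(GM/r₁) = 1152.68 m/s, v₂ = √(GM/r₂) = 815.066 m/s.
Transfer speeds (vis-viva v² = GM(2/r − 1/a_t)): v₁ᵗ = 1331 m/s, v₂ᵗ = 665.499 m/s.
(a) ΔV₁ = |v₁ᵗ − v₁| ≈ 178.3 m/s = 178.3 m/s.
(b) ΔV₂ = |v₂ − v₂ᵗ| ≈ 149.6 m/s = 149.6 m/s.
(c) ΔV_total = ΔV₁ + ΔV₂ ≈ 327.9 m/s = 327.9 m/s.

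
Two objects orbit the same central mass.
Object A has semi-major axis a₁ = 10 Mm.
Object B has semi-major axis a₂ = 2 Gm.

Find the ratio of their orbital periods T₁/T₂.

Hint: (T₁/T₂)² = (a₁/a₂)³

Convert to SI: a₁ = 10 Mm = 1e+07 m; a₂ = 2 Gm = 2e+09 m.
From Kepler's third law, (T₁/T₂)² = (a₁/a₂)³, so T₁/T₂ = (a₁/a₂)^(3/2).
a₁/a₂ = 1e+07 / 2e+09 = 0.005.
T₁/T₂ = (0.005)^(3/2) ≈ 0.0003536.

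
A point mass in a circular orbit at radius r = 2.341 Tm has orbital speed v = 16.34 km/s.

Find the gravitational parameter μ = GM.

Convert to SI: r = 2.341 Tm = 2.341e+12 m; v = 16.34 km/s = 16340 m/s.
For a circular orbit v² = GM/r, so GM = v² · r.
GM = (16340)² · 2.341e+12 m³/s² ≈ 6.25e+20 m³/s² = 6.25 × 10^20 m³/s².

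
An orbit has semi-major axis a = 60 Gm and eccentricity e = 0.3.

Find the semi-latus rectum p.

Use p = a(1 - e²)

Convert to SI: a = 60 Gm = 6e+10 m.
p = a (1 − e²).
p = 6e+10 · (1 − (0.3)²) = 6e+10 · 0.91 ≈ 5.46e+10 m = 54.6 Gm.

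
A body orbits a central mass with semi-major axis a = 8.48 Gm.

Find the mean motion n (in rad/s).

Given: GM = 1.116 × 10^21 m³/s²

Convert to SI: a = 8.48 Gm = 8.48e+09 m.
n = √(GM / a³).
n = √(1.116e+21 / (8.48e+09)³) rad/s ≈ 4.278e-05 rad/s.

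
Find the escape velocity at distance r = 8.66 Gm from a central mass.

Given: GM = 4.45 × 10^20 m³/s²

Convert to SI: r = 8.66 Gm = 8.66e+09 m.
Escape velocity comes from setting total energy to zero: ½v² − GM/r = 0 ⇒ v_esc = √(2GM / r).
v_esc = √(2 · 4.45e+20 / 8.66e+09) m/s ≈ 3.206e+05 m/s = 320.6 km/s.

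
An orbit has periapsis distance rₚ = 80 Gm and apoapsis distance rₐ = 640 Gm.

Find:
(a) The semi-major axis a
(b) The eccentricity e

Convert to SI: rₚ = 80 Gm = 8e+10 m; rₐ = 640 Gm = 6.4e+11 m.
(a) a = (rₚ + rₐ) / 2 = (8e+10 + 6.4e+11) / 2 ≈ 3.6e+11 m = 360 Gm.
(b) e = (rₐ − rₚ) / (rₐ + rₚ) = (6.4e+11 − 8e+10) / (6.4e+11 + 8e+10) ≈ 0.7778.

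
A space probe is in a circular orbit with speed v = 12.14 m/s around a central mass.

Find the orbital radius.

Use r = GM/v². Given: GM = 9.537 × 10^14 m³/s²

For a circular orbit, v² = GM / r, so r = GM / v².
r = 9.537e+14 / (12.14)² m ≈ 6.471e+12 m = 6.471 Tm.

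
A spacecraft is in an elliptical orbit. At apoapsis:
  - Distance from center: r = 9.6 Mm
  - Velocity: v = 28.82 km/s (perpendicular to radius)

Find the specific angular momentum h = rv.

Convert to SI: r = 9.6 Mm = 9.6e+06 m; v = 28.82 km/s = 28820 m/s.
With v perpendicular to r, h = r · v.
h = 9.6e+06 · 28820 m²/s ≈ 2.767e+11 m²/s.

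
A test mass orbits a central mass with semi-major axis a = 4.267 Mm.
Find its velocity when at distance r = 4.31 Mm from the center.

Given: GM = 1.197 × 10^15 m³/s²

Convert to SI: a = 4.267 Mm = 4.267e+06 m; r = 4.31 Mm = 4.31e+06 m.
Vis-viva: v = √(GM · (2/r − 1/a)).
2/r − 1/a = 2/4.31e+06 − 1/4.267e+06 = 2.2968e-07 m⁻¹.
v = √(1.197e+15 · 2.2968e-07) m/s ≈ 1.658e+04 m/s = 16.58 km/s.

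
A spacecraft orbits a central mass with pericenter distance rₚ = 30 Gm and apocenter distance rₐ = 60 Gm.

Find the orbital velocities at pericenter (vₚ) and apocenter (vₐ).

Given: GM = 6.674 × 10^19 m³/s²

Convert to SI: rₚ = 30 Gm = 3e+10 m; rₐ = 60 Gm = 6e+10 m.
Use the vis-viva equation v² = GM(2/r − 1/a) with a = (rₚ + rₐ)/2 = (3e+10 + 6e+10)/2 = 4.5e+10 m.
vₚ = √(GM · (2/rₚ − 1/a)) = √(6.674e+19 · (2/3e+10 − 1/4.5e+10)) m/s ≈ 5.446e+04 m/s = 54.46 km/s.
vₐ = √(GM · (2/rₐ − 1/a)) = √(6.674e+19 · (2/6e+10 − 1/4.5e+10)) m/s ≈ 2.723e+04 m/s = 27.23 km/s.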